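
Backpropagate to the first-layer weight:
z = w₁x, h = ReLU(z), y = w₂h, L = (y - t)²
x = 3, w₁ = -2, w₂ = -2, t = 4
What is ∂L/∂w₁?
∂L/∂w₁ = 0

Forward pass:
z = w₁x = -2×3 = -6
h = ReLU(-6) = 0
y = w₂h = -2×0 = 0

Backward pass:
∂L/∂y = 2(y - t) = 2(0 - 4) = -8
∂y/∂h = w₂ = -2
∂h/∂z = 0 (ReLU derivative)
∂z/∂w₁ = x = 3

∂L/∂w₁ = -8 × -2 × 0 × 3 = 0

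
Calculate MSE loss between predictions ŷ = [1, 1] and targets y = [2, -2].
MSE = 5

MSE = (1/2)((1-2)² + (1--2)²) = (1/2)(1 + 9) = 5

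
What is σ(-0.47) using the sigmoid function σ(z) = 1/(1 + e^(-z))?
0.3846

sigmoid(-0.47) = 1/(1 + e^(0.47)) = 1/(1 + 1.6) = 0.3846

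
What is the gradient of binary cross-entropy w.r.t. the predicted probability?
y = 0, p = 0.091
∂L/∂p = 1.1

∂L/∂p = -y/p + (1-y)/(1-p) = 0 + 1/0.909 = 1.1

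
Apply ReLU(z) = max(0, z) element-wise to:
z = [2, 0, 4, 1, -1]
h = [2, 0, 4, 1, 0]

ReLU applied element-wise: max(0,2)=2, max(0,0)=0, max(0,4)=4, max(0,1)=1, max(0,-1)=0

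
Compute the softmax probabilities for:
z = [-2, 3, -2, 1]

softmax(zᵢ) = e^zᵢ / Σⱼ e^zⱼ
p = [0.0059, 0.8705, 0.0059, 0.1178]

exp(z) = [0.1353, 20.09, 0.1353, 2.718]
Sum = 23.07
p = [0.0059, 0.8705, 0.0059, 0.1178]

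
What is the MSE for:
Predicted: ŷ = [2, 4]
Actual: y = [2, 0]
MSE = 8

MSE = (1/2)((2-2)² + (4-0)²) = (1/2)(0 + 16) = 8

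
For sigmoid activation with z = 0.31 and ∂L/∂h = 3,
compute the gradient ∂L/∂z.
∂L/∂z = 0.7323

σ(0.31) = 0.5769
σ'(0.31) = σ(0.31)(1 - σ(0.31)) = 0.5769 × 0.4231 = 0.2441
∂L/∂z = ∂L/∂h · σ'(z) = 3 × 0.2441 = 0.7323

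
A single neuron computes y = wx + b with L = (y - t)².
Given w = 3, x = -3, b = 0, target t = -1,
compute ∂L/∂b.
∂L/∂b = -16

y = wx + b = (3)(-3) + 0 = -9
∂L/∂y = 2(y - t) = 2(-9 - -1) = -16
∂y/∂b = 1
∂L/∂b = ∂L/∂y · ∂y/∂b = -16 × 1 = -16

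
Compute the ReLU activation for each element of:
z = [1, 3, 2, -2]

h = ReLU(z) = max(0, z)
h = [1, 3, 2, 0]

ReLU applied element-wise: max(0,1)=1, max(0,3)=3, max(0,2)=2, max(0,-2)=0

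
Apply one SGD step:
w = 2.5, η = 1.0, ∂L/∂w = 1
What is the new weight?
w_new = 1.5

w_new = w - η·∂L/∂w = 2.5 - 1.0×(1) = 2.5 - (1) = 1.5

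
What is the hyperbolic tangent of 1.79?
0.9458

tanh(1.79) = (e^(1.79) - e^(-1.79))/(e^(1.79) + e^(-1.79)) = 0.9458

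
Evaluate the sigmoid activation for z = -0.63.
0.3475

sigmoid(-0.63) = 1/(1 + e^(0.63)) = 1/(1 + 1.878) = 0.3475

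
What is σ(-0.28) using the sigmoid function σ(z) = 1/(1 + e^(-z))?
0.4305

sigmoid(-0.28) = 1/(1 + e^(0.28)) = 1/(1 + 1.323) = 0.4305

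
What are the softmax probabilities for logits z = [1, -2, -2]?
p = [0.9094, 0.0453, 0.0453]

exp(z) = [2.718, 0.1353, 0.1353]
Sum = 2.989
p = [0.9094, 0.0453, 0.0453]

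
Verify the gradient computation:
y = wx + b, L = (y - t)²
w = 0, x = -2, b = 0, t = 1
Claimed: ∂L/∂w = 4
Correct

y = (0)(-2) + 0 = 0
∂L/∂y = 2(y - t) = 2(0 - 1) = -2
∂y/∂w = x = -2
∂L/∂w = -2 × -2 = 4

Claimed value: 4
Correct: The correct gradient is 4.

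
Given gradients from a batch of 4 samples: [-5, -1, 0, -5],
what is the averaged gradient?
Average gradient = -2.75

Average = (1/4)(-5 + -1 + 0 + -5) = -11/4 = -2.75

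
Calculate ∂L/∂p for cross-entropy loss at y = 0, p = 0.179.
∂L/∂p = 1.218

∂L/∂p = -y/p + (1-y)/(1-p) = 0 + 1/0.821 = 1.218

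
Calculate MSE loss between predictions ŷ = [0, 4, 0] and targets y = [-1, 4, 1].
MSE = 0.6667

MSE = (1/3)((0--1)² + (4-4)² + (0-1)²) = (1/3)(1 + 0 + 1) = 0.6667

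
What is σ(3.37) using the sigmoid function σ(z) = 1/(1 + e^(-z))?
0.9668

sigmoid(3.37) = 1/(1 + e^(-3.37)) = 1/(1 + 0.03439) = 0.9668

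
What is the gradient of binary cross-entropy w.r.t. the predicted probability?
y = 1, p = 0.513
∂L/∂p = -1.949

∂L/∂p = -y/p + (1-y)/(1-p) = -1/0.513 + 0 = -1.949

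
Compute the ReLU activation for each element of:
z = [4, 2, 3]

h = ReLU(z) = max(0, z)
h = [4, 2, 3]

ReLU applied element-wise: max(0,4)=4, max(0,2)=2, max(0,3)=3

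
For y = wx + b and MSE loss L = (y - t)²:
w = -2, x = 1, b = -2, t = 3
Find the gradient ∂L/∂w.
∂L/∂w = -14

y = wx + b = (-2)(1) + -2 = -4
∂L/∂y = 2(y - t) = 2(-4 - 3) = -14
∂y/∂w = x = 1
∂L/∂w = ∂L/∂y · ∂y/∂w = -14 × 1 = -14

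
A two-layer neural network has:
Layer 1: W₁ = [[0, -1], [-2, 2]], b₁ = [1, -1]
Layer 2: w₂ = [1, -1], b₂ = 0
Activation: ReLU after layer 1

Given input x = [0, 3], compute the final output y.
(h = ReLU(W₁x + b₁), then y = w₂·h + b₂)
y = -5

Layer 1 pre-activation: z₁ = [-2, 5]
After ReLU: h = [0, 5]
Layer 2 output: y = 1×0 + -1×5 + 0 = -5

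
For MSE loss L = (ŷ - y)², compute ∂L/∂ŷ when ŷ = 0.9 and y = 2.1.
∂L/∂ŷ = -2.4

∂L/∂ŷ = 2(ŷ - y) = 2(0.9 - 2.1) = 2(-1.2) = -2.4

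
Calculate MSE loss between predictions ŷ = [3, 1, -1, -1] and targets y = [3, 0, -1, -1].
MSE = 0.25

MSE = (1/4)((3-3)² + (1-0)² + (-1--1)² + (-1--1)²) = (1/4)(0 + 1 + 0 + 0) = 0.25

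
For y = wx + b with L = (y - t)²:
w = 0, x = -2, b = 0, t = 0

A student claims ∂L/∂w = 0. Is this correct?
Correct

y = (0)(-2) + 0 = 0
∂L/∂y = 2(y - t) = 2(0 - 0) = 0
∂y/∂w = x = -2
∂L/∂w = 0 × -2 = 0

Claimed value: 0
Correct: The correct gradient is 0.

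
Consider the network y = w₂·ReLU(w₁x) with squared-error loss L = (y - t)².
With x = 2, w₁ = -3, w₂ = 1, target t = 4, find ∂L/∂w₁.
∂L/∂w₁ = 0

Forward pass:
z = w₁x = -3×2 = -6
h = ReLU(-6) = 0
y = w₂h = 1×0 = 0

Backward pass:
∂L/∂y = 2(y - t) = 2(0 - 4) = -8
∂y/∂h = w₂ = 1
∂h/∂z = 0 (ReLU derivative)
∂z/∂w₁ = x = 2

∂L/∂w₁ = -8 × 1 × 0 × 2 = 0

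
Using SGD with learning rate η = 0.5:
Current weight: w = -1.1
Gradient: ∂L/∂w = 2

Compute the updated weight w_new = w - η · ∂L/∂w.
w_new = -2.1

w_new = w - η·∂L/∂w = -1.1 - 0.5×(2) = -1.1 - (1) = -2.1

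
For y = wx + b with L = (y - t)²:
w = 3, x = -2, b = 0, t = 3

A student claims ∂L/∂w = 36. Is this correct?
Correct

y = (3)(-2) + 0 = -6
∂L/∂y = 2(y - t) = 2(-6 - 3) = -18
∂y/∂w = x = -2
∂L/∂w = -18 × -2 = 36

Claimed value: 36
Correct: The correct gradient is 36.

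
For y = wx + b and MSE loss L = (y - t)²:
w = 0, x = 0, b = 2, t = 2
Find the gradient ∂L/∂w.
∂L/∂w = 0

y = wx + b = (0)(0) + 2 = 2
∂L/∂y = 2(y - t) = 2(2 - 2) = 0
∂y/∂w = x = 0
∂L/∂w = ∂L/∂y · ∂y/∂w = 0 × 0 = 0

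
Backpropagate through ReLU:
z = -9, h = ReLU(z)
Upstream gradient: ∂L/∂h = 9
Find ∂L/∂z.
∂L/∂z = 0

h = ReLU(-9) = 0
Since z < 0: ∂h/∂z = 0
∂L/∂z = ∂L/∂h · ∂h/∂z = 9 × 0 = 0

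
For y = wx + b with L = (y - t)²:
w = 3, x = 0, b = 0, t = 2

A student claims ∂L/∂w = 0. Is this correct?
Correct

y = (3)(0) + 0 = 0
∂L/∂y = 2(y - t) = 2(0 - 2) = -4
∂y/∂w = x = 0
∂L/∂w = -4 × 0 = 0

Claimed value: 0
Correct: The correct gradient is 0.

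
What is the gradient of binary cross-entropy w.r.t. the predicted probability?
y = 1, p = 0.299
∂L/∂p = -3.344

∂L/∂p = -y/p + (1-y)/(1-p) = -1/0.299 + 0 = -3.344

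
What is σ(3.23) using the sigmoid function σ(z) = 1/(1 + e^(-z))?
0.9619

sigmoid(3.23) = 1/(1 + e^(-3.23)) = 1/(1 + 0.03956) = 0.9619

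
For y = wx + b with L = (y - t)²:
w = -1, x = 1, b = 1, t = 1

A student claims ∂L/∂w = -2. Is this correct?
Correct

y = (-1)(1) + 1 = 0
∂L/∂y = 2(y - t) = 2(0 - 1) = -2
∂y/∂w = x = 1
∂L/∂w = -2 × 1 = -2

Claimed value: -2
Correct: The correct gradient is -2.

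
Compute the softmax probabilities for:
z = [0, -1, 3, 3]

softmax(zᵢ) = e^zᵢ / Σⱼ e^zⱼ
p = [0.0241, 0.0089, 0.4835, 0.4835]

exp(z) = [1, 0.3679, 20.09, 20.09]
Sum = 41.54
p = [0.0241, 0.0089, 0.4835, 0.4835]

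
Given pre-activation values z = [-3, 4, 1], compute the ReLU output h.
h = [0, 4, 1]

ReLU applied element-wise: max(0,-3)=0, max(0,4)=4, max(0,1)=1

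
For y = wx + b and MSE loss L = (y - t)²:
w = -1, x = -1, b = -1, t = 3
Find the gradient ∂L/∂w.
∂L/∂w = 6

y = wx + b = (-1)(-1) + -1 = 0
∂L/∂y = 2(y - t) = 2(0 - 3) = -6
∂y/∂w = x = -1
∂L/∂w = ∂L/∂y · ∂y/∂w = -6 × -1 = 6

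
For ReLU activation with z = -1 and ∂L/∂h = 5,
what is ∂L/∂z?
∂L/∂z = 0

h = ReLU(-1) = 0
Since z < 0: ∂h/∂z = 0
∂L/∂z = ∂L/∂h · ∂h/∂z = 5 × 0 = 0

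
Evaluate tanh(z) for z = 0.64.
0.5649

tanh(0.64) = (e^(0.64) - e^(-0.64))/(e^(0.64) + e^(-0.64)) = 0.5649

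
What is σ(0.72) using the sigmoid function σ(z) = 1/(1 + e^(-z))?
0.6726

sigmoid(0.72) = 1/(1 + e^(-0.72)) = 1/(1 + 0.4868) = 0.6726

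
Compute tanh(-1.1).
-0.8005

tanh(-1.1) = (e^(-1.1) - e^(1.1))/(e^(-1.1) + e^(1.1)) = -0.8005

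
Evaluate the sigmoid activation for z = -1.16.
0.2387

sigmoid(-1.16) = 1/(1 + e^(1.16)) = 1/(1 + 3.19) = 0.2387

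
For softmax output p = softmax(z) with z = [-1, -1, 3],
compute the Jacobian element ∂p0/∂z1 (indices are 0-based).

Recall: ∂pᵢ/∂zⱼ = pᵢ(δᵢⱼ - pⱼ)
∂p0/∂z1 = -0.0003122

p = softmax(z) = [0.01767, 0.01767, 0.9647]
p0 = 0.01767, p1 = 0.01767

∂p0/∂z1 = -p0 × p1 = -0.01767 × 0.01767 = -0.0003122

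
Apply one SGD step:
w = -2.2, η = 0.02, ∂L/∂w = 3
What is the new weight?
w_new = -2.26

w_new = w - η·∂L/∂w = -2.2 - 0.02×(3) = -2.2 - (0.06) = -2.26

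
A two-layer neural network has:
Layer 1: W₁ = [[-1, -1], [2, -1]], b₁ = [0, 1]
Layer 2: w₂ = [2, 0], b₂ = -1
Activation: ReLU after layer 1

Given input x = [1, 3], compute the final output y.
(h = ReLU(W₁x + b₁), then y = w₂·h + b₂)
y = -1

Layer 1 pre-activation: z₁ = [-4, 0]
After ReLU: h = [0, 0]
Layer 2 output: y = 2×0 + 0×0 + -1 = -1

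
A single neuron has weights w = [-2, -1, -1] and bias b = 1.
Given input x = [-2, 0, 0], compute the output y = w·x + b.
y = 5

y = (-2)(-2) + (-1)(0) + (-1)(0) + 1 = 5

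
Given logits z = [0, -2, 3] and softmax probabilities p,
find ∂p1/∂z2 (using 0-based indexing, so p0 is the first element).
∂p1/∂z2 = -0.006036

p = softmax(z) = [0.04712, 0.006377, 0.9465]
p1 = 0.006377, p2 = 0.9465

∂p1/∂z2 = -p1 × p2 = -0.006377 × 0.9465 = -0.006036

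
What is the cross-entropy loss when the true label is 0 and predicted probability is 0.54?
L = 0.7765

L = -0·log(0.54) - 1·log(0.46) = -log(0.46) = 0.7765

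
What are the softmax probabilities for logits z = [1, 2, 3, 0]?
p = [0.0871, 0.2369, 0.6439, 0.0321]

exp(z) = [2.718, 7.389, 20.09, 1]
Sum = 31.19
p = [0.0871, 0.2369, 0.6439, 0.0321]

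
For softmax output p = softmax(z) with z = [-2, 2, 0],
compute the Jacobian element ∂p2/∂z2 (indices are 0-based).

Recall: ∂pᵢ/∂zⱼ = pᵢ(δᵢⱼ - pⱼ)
∂p2/∂z2 = 0.1035

p = softmax(z) = [0.01588, 0.8668, 0.1173]
p2 = 0.1173

∂p2/∂z2 = p2(1 - p2) = 0.1173 × (1 - 0.1173) = 0.1035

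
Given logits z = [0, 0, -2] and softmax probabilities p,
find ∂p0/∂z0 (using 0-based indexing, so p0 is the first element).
∂p0/∂z0 = 0.249

p = softmax(z) = [0.4683, 0.4683, 0.06338]
p0 = 0.4683

∂p0/∂z0 = p0(1 - p0) = 0.4683 × (1 - 0.4683) = 0.249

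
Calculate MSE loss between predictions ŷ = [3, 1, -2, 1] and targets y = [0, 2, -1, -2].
MSE = 5

MSE = (1/4)((3-0)² + (1-2)² + (-2--1)² + (1--2)²) = (1/4)(9 + 1 + 1 + 9) = 5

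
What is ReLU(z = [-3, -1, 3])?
h = [0, 0, 3]

ReLU applied element-wise: max(0,-3)=0, max(0,-1)=0, max(0,3)=3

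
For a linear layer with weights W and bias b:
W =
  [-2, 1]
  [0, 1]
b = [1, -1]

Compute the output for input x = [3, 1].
y = [-4, 0]

Wx = [-2×3 + 1×1, 0×3 + 1×1]
   = [-5, 1]
y = Wx + b = [-5 + 1, 1 + -1] = [-4, 0]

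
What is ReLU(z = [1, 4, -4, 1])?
h = [1, 4, 0, 1]

ReLU applied element-wise: max(0,1)=1, max(0,4)=4, max(0,-4)=0, max(0,1)=1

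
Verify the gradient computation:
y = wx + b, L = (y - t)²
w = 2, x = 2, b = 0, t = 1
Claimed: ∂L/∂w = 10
Incorrect

y = (2)(2) + 0 = 4
∂L/∂y = 2(y - t) = 2(4 - 1) = 6
∂y/∂w = x = 2
∂L/∂w = 6 × 2 = 12

Claimed value: 10
Incorrect: The correct gradient is 12.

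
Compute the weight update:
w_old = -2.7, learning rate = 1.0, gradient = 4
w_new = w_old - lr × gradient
w_new = -6.7

w_new = w - η·∂L/∂w = -2.7 - 1.0×(4) = -2.7 - (4) = -6.7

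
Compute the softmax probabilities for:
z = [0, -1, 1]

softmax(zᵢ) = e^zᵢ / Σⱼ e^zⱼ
p = [0.2447, 0.09, 0.6652]

exp(z) = [1, 0.3679, 2.718]
Sum = 4.086
p = [0.2447, 0.09, 0.6652]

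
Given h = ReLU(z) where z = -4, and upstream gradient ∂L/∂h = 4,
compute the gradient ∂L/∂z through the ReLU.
∂L/∂z = 0

h = ReLU(-4) = 0
Since z < 0: ∂h/∂z = 0
∂L/∂z = ∂L/∂h · ∂h/∂z = 4 × 0 = 0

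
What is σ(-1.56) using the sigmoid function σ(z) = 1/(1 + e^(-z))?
0.1736

sigmoid(-1.56) = 1/(1 + e^(1.56)) = 1/(1 + 4.759) = 0.1736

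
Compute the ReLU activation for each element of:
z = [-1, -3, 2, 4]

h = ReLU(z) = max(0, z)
h = [0, 0, 2, 4]

ReLU applied element-wise: max(0,-1)=0, max(0,-3)=0, max(0,2)=2, max(0,4)=4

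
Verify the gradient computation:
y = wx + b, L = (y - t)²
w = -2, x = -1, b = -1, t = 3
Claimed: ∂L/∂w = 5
Incorrect

y = (-2)(-1) + -1 = 1
∂L/∂y = 2(y - t) = 2(1 - 3) = -4
∂y/∂w = x = -1
∂L/∂w = -4 × -1 = 4

Claimed value: 5
Incorrect: The correct gradient is 4.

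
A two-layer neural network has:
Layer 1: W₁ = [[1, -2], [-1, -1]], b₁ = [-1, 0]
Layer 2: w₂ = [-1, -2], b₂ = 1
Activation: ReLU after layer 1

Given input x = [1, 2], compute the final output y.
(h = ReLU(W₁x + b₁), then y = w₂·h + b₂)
y = 1

Layer 1 pre-activation: z₁ = [-4, -3]
After ReLU: h = [0, 0]
Layer 2 output: y = -1×0 + -2×0 + 1 = 1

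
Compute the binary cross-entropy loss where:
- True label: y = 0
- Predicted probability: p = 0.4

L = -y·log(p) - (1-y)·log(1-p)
L = 0.5108

L = -0·log(0.4) - 1·log(0.6) = -log(0.6) = 0.5108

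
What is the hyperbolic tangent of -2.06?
-0.968

tanh(-2.06) = (e^(-2.06) - e^(2.06))/(e^(-2.06) + e^(2.06)) = -0.968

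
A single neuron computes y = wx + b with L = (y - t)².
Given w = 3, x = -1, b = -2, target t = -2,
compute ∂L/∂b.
∂L/∂b = -6

y = wx + b = (3)(-1) + -2 = -5
∂L/∂y = 2(y - t) = 2(-5 - -2) = -6
∂y/∂b = 1
∂L/∂b = ∂L/∂y · ∂y/∂b = -6 × 1 = -6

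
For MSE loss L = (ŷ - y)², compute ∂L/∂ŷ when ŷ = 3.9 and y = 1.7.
∂L/∂ŷ = 4.4

∂L/∂ŷ = 2(ŷ - y) = 2(3.9 - 1.7) = 2(2.2) = 4.4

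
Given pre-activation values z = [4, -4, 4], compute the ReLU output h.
h = [4, 0, 4]

ReLU applied element-wise: max(0,4)=4, max(0,-4)=0, max(0,4)=4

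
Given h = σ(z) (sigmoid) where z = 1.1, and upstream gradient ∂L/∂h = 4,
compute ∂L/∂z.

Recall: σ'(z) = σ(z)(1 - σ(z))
∂L/∂z = 0.7495

σ(1.1) = 0.7503
σ'(1.1) = σ(1.1)(1 - σ(1.1)) = 0.7503 × 0.2497 = 0.1874
∂L/∂z = ∂L/∂h · σ'(z) = 4 × 0.1874 = 0.7495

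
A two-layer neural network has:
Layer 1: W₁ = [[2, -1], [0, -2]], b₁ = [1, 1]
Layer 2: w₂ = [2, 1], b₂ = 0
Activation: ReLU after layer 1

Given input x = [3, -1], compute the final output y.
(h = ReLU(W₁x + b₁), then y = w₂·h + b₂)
y = 19

Layer 1 pre-activation: z₁ = [8, 3]
After ReLU: h = [8, 3]
Layer 2 output: y = 2×8 + 1×3 + 0 = 19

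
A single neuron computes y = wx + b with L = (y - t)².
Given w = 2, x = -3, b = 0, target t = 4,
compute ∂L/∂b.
∂L/∂b = -20

y = wx + b = (2)(-3) + 0 = -6
∂L/∂y = 2(y - t) = 2(-6 - 4) = -20
∂y/∂b = 1
∂L/∂b = ∂L/∂y · ∂y/∂b = -20 × 1 = -20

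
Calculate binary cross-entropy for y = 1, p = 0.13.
L = 2.04

L = -1·log(0.13) - 0·log(0.87) = -log(0.13) = 2.04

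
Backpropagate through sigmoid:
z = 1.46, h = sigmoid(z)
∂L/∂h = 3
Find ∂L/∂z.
∂L/∂z = 0.4588

σ(1.46) = 0.8115
σ'(1.46) = σ(1.46)(1 - σ(1.46)) = 0.8115 × 0.1885 = 0.1529
∂L/∂z = ∂L/∂h · σ'(z) = 3 × 0.1529 = 0.4588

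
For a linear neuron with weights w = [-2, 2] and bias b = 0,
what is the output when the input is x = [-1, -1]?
y = 0

y = (-2)(-1) + (2)(-1) + 0 = 0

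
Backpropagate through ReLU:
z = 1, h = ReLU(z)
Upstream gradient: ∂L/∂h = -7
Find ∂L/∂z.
∂L/∂z = -7

h = ReLU(1) = 1
Since z > 0: ∂h/∂z = 1
∂L/∂z = ∂L/∂h · ∂h/∂z = -7 × 1 = -7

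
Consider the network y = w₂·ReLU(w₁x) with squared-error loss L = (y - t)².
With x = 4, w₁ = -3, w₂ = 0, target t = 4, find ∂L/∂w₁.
∂L/∂w₁ = 0

Forward pass:
z = w₁x = -3×4 = -12
h = ReLU(-12) = 0
y = w₂h = 0×0 = 0

Backward pass:
∂L/∂y = 2(y - t) = 2(0 - 4) = -8
∂y/∂h = w₂ = 0
∂h/∂z = 0 (ReLU derivative)
∂z/∂w₁ = x = 4

∂L/∂w₁ = -8 × 0 × 0 × 4 = 0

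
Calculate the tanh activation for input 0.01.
0.01

tanh(0.01) = (e^(0.01) - e^(-0.01))/(e^(0.01) + e^(-0.01)) = 0.01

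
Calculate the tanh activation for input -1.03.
-0.7739

tanh(-1.03) = (e^(-1.03) - e^(1.03))/(e^(-1.03) + e^(1.03)) = -0.7739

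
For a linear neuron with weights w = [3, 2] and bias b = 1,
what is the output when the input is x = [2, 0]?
y = 7

y = (3)(2) + (2)(0) + 1 = 7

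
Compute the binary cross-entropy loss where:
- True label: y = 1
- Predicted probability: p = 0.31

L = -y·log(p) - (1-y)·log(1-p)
L = 1.171

L = -1·log(0.31) - 0·log(0.69) = -log(0.31) = 1.171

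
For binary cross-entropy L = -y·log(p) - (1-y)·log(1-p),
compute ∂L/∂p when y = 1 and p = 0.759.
∂L/∂p = -1.318

∂L/∂p = -y/p + (1-y)/(1-p) = -1/0.759 + 0 = -1.318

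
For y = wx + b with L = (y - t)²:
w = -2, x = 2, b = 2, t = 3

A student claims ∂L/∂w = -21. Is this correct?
Incorrect

y = (-2)(2) + 2 = -2
∂L/∂y = 2(y - t) = 2(-2 - 3) = -10
∂y/∂w = x = 2
∂L/∂w = -10 × 2 = -20

Claimed value: -21
Incorrect: The correct gradient is -20.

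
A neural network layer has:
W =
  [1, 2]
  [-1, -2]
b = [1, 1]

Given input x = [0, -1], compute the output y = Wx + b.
y = [-1, 3]

Wx = [1×0 + 2×-1, -1×0 + -2×-1]
   = [-2, 2]
y = Wx + b = [-2 + 1, 2 + 1] = [-1, 3]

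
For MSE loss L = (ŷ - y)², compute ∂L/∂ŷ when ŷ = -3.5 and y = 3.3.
∂L/∂ŷ = -13.6

∂L/∂ŷ = 2(ŷ - y) = 2(-3.5 - 3.3) = 2(-6.8) = -13.6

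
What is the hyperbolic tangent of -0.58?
-0.5227

tanh(-0.58) = (e^(-0.58) - e^(0.58))/(e^(-0.58) + e^(0.58)) = -0.5227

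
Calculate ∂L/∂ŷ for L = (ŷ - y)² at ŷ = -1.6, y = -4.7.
∂L/∂ŷ = 6.2

∂L/∂ŷ = 2(ŷ - y) = 2(-1.6 - -4.7) = 2(3.1) = 6.2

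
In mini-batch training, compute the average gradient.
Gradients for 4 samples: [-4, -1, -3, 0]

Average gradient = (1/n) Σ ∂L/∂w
Average gradient = -2

Average = (1/4)(-4 + -1 + -3 + 0) = -8/4 = -2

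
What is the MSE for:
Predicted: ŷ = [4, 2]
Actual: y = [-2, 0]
MSE = 20

MSE = (1/2)((4--2)² + (2-0)²) = (1/2)(36 + 4) = 20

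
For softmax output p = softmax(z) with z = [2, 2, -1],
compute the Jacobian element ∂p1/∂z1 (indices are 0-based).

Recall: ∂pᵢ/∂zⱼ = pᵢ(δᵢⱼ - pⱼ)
∂p1/∂z1 = 0.2499

p = softmax(z) = [0.4879, 0.4879, 0.02429]
p1 = 0.4879

∂p1/∂z1 = p1(1 - p1) = 0.4879 × (1 - 0.4879) = 0.2499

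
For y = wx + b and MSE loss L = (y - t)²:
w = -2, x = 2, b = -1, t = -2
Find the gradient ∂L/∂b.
∂L/∂b = -6

y = wx + b = (-2)(2) + -1 = -5
∂L/∂y = 2(y - t) = 2(-5 - -2) = -6
∂y/∂b = 1
∂L/∂b = ∂L/∂y · ∂y/∂b = -6 × 1 = -6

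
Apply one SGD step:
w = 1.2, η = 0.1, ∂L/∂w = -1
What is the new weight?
w_new = 1.3

w_new = w - η·∂L/∂w = 1.2 - 0.1×(-1) = 1.2 - (-0.1) = 1.3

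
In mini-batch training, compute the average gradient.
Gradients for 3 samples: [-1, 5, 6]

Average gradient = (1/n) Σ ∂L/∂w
Average gradient = 3.333

Average = (1/3)(-1 + 5 + 6) = 10/3 = 3.333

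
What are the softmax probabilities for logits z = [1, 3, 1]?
p = [0.1065, 0.787, 0.1065]

exp(z) = [2.718, 20.09, 2.718]
Sum = 25.52
p = [0.1065, 0.787, 0.1065]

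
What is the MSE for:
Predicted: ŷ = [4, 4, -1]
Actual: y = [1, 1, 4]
MSE = 14.33

MSE = (1/3)((4-1)² + (4-1)² + (-1-4)²) = (1/3)(9 + 9 + 25) = 14.33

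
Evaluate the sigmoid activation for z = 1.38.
0.799

sigmoid(1.38) = 1/(1 + e^(-1.38)) = 1/(1 + 0.2516) = 0.799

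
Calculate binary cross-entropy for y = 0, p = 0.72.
L = 1.273

L = -0·log(0.72) - 1·log(0.28) = -log(0.28) = 1.273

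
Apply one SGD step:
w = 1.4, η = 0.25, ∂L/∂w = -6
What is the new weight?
w_new = 2.9

w_new = w - η·∂L/∂w = 1.4 - 0.25×(-6) = 1.4 - (-1.5) = 2.9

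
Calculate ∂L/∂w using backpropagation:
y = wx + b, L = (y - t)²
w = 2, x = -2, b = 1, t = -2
∂L/∂w = 4

y = wx + b = (2)(-2) + 1 = -3
∂L/∂y = 2(y - t) = 2(-3 - -2) = -2
∂y/∂w = x = -2
∂L/∂w = ∂L/∂y · ∂y/∂w = -2 × -2 = 4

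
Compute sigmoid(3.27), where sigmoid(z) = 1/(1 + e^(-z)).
0.9634

sigmoid(3.27) = 1/(1 + e^(-3.27)) = 1/(1 + 0.03801) = 0.9634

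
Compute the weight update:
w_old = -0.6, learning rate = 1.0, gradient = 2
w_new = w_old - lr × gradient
w_new = -2.6

w_new = w - η·∂L/∂w = -0.6 - 1.0×(2) = -0.6 - (2) = -2.6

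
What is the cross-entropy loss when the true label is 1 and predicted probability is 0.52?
L = 0.6539

L = -1·log(0.52) - 0·log(0.48) = -log(0.52) = 0.6539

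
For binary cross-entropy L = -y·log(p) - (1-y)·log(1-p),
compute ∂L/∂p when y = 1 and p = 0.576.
∂L/∂p = -1.736

∂L/∂p = -y/p + (1-y)/(1-p) = -1/0.576 + 0 = -1.736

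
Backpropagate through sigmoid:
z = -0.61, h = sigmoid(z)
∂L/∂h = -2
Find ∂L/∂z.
∂L/∂z = -0.4562

σ(-0.61) = 0.3521
σ'(-0.61) = σ(-0.61)(1 - σ(-0.61)) = 0.3521 × 0.6479 = 0.2281
∂L/∂z = ∂L/∂h · σ'(z) = -2 × 0.2281 = -0.4562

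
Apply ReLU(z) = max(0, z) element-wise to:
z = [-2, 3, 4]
h = [0, 3, 4]

ReLU applied element-wise: max(0,-2)=0, max(0,3)=3, max(0,4)=4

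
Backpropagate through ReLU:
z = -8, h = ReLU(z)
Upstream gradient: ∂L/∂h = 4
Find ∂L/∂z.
∂L/∂z = 0

h = ReLU(-8) = 0
Since z < 0: ∂h/∂z = 0
∂L/∂z = ∂L/∂h · ∂h/∂z = 4 × 0 = 0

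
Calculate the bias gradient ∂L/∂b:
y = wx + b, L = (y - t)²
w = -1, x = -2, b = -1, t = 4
∂L/∂b = -6

y = wx + b = (-1)(-2) + -1 = 1
∂L/∂y = 2(y - t) = 2(1 - 4) = -6
∂y/∂b = 1
∂L/∂b = ∂L/∂y · ∂y/∂b = -6 × 1 = -6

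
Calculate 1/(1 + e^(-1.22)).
0.7721

sigmoid(1.22) = 1/(1 + e^(-1.22)) = 1/(1 + 0.2952) = 0.7721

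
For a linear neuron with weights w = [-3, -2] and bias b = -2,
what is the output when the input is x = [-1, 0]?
y = 1

y = (-3)(-1) + (-2)(0) + -2 = 1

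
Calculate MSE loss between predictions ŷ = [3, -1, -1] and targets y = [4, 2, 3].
MSE = 8.667

MSE = (1/3)((3-4)² + (-1-2)² + (-1-3)²) = (1/3)(1 + 9 + 16) = 8.667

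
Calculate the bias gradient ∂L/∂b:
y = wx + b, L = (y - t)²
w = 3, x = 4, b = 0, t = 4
∂L/∂b = 16

y = wx + b = (3)(4) + 0 = 12
∂L/∂y = 2(y - t) = 2(12 - 4) = 16
∂y/∂b = 1
∂L/∂b = ∂L/∂y · ∂y/∂b = 16 × 1 = 16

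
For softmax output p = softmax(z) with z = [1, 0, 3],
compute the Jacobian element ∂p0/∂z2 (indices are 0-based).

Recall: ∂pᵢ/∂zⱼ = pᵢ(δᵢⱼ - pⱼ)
∂p0/∂z2 = -0.09636

p = softmax(z) = [0.1142, 0.04201, 0.8438]
p0 = 0.1142, p2 = 0.8438

∂p0/∂z2 = -p0 × p2 = -0.1142 × 0.8438 = -0.09636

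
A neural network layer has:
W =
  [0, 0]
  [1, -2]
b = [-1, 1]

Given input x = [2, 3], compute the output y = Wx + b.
y = [-1, -3]

Wx = [0×2 + 0×3, 1×2 + -2×3]
   = [0, -4]
y = Wx + b = [0 + -1, -4 + 1] = [-1, -3]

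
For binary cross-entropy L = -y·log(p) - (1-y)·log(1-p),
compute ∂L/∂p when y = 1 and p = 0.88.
∂L/∂p = -1.136

∂L/∂p = -y/p + (1-y)/(1-p) = -1/0.88 + 0 = -1.136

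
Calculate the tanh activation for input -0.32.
-0.3095

tanh(-0.32) = (e^(-0.32) - e^(0.32))/(e^(-0.32) + e^(0.32)) = -0.3095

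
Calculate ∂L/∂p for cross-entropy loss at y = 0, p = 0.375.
∂L/∂p = 1.6

∂L/∂p = -y/p + (1-y)/(1-p) = 0 + 1/0.625 = 1.6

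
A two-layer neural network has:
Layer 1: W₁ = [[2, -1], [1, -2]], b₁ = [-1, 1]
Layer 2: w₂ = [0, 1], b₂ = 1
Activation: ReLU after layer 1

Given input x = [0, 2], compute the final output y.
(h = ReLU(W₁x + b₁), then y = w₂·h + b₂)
y = 1

Layer 1 pre-activation: z₁ = [-3, -3]
After ReLU: h = [0, 0]
Layer 2 output: y = 0×0 + 1×0 + 1 = 1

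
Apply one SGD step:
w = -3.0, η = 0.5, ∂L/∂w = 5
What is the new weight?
w_new = -5.5

w_new = w - η·∂L/∂w = -3.0 - 0.5×(5) = -3.0 - (2.5) = -5.5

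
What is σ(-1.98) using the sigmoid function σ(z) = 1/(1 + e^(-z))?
0.1213

sigmoid(-1.98) = 1/(1 + e^(1.98)) = 1/(1 + 7.243) = 0.1213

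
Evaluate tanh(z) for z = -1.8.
-0.9468

tanh(-1.8) = (e^(-1.8) - e^(1.8))/(e^(-1.8) + e^(1.8)) = -0.9468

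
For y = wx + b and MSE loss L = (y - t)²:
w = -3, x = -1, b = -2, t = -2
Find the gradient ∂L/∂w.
∂L/∂w = -6

y = wx + b = (-3)(-1) + -2 = 1
∂L/∂y = 2(y - t) = 2(1 - -2) = 6
∂y/∂w = x = -1
∂L/∂w = ∂L/∂y · ∂y/∂w = 6 × -1 = -6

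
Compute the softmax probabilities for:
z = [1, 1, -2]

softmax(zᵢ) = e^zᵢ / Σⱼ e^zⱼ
p = [0.4879, 0.4879, 0.0243]

exp(z) = [2.718, 2.718, 0.1353]
Sum = 5.572
p = [0.4879, 0.4879, 0.0243]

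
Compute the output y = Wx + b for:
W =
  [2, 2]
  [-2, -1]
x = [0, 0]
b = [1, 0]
y = [1, 0]

Wx = [2×0 + 2×0, -2×0 + -1×0]
   = [0, 0]
y = Wx + b = [0 + 1, 0 + 0] = [1, 0]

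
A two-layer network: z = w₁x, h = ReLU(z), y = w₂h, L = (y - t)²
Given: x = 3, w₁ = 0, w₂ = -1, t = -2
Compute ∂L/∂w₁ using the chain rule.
∂L/∂w₁ = 0

Forward pass:
z = w₁x = 0×3 = 0
h = ReLU(0) = 0
y = w₂h = -1×0 = 0

Backward pass:
∂L/∂y = 2(y - t) = 2(0 - -2) = 4
∂y/∂h = w₂ = -1
∂h/∂z = 0 (ReLU derivative)
∂z/∂w₁ = x = 3

∂L/∂w₁ = 4 × -1 × 0 × 3 = 0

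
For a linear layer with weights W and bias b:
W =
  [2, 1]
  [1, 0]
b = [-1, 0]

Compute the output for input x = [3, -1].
y = [4, 3]

Wx = [2×3 + 1×-1, 1×3 + 0×-1]
   = [5, 3]
y = Wx + b = [5 + -1, 3 + 0] = [4, 3]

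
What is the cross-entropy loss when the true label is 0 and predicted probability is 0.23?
L = 0.2614

L = -0·log(0.23) - 1·log(0.77) = -log(0.77) = 0.2614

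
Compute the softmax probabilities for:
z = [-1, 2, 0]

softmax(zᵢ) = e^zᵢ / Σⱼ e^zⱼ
p = [0.042, 0.8438, 0.1142]

exp(z) = [0.3679, 7.389, 1]
Sum = 8.757
p = [0.042, 0.8438, 0.1142]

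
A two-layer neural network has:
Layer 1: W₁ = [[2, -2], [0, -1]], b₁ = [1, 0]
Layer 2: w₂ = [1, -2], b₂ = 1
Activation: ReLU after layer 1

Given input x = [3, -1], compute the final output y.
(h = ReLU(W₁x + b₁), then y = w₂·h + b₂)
y = 8

Layer 1 pre-activation: z₁ = [9, 1]
After ReLU: h = [9, 1]
Layer 2 output: y = 1×9 + -2×1 + 1 = 8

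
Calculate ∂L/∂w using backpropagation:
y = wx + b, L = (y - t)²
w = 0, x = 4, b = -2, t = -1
∂L/∂w = -8

y = wx + b = (0)(4) + -2 = -2
∂L/∂y = 2(y - t) = 2(-2 - -1) = -2
∂y/∂w = x = 4
∂L/∂w = ∂L/∂y · ∂y/∂w = -2 × 4 = -8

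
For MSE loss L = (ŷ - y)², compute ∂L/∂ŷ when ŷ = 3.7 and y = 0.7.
∂L/∂ŷ = 6.0

∂L/∂ŷ = 2(ŷ - y) = 2(3.7 - 0.7) = 2(3.0) = 6.0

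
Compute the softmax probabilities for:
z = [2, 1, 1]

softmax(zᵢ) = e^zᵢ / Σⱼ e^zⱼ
p = [0.5761, 0.2119, 0.2119]

exp(z) = [7.389, 2.718, 2.718]
Sum = 12.83
p = [0.5761, 0.2119, 0.2119]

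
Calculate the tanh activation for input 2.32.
0.9809

tanh(2.32) = (e^(2.32) - e^(-2.32))/(e^(2.32) + e^(-2.32)) = 0.9809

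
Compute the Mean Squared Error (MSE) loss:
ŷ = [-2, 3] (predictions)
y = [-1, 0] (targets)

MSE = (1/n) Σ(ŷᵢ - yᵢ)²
MSE = 5

MSE = (1/2)((-2--1)² + (3-0)²) = (1/2)(1 + 9) = 5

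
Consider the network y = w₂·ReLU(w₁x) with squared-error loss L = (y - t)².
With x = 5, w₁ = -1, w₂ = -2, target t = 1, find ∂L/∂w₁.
∂L/∂w₁ = 0

Forward pass:
z = w₁x = -1×5 = -5
h = ReLU(-5) = 0
y = w₂h = -2×0 = 0

Backward pass:
∂L/∂y = 2(y - t) = 2(0 - 1) = -2
∂y/∂h = w₂ = -2
∂h/∂z = 0 (ReLU derivative)
∂z/∂w₁ = x = 5

∂L/∂w₁ = -2 × -2 × 0 × 5 = 0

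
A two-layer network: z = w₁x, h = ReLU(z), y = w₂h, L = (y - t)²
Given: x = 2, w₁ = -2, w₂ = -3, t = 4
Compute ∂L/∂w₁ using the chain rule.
∂L/∂w₁ = 0

Forward pass:
z = w₁x = -2×2 = -4
h = ReLU(-4) = 0
y = w₂h = -3×0 = 0

Backward pass:
∂L/∂y = 2(y - t) = 2(0 - 4) = -8
∂y/∂h = w₂ = -3
∂h/∂z = 0 (ReLU derivative)
∂z/∂w₁ = x = 2

∂L/∂w₁ = -8 × -3 × 0 × 2 = 0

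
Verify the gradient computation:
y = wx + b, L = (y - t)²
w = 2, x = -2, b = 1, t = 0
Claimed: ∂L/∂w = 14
Incorrect

y = (2)(-2) + 1 = -3
∂L/∂y = 2(y - t) = 2(-3 - 0) = -6
∂y/∂w = x = -2
∂L/∂w = -6 × -2 = 12

Claimed value: 14
Incorrect: The correct gradient is 12.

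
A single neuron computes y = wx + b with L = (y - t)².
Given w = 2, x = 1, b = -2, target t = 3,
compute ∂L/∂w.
∂L/∂w = -6

y = wx + b = (2)(1) + -2 = 0
∂L/∂y = 2(y - t) = 2(0 - 3) = -6
∂y/∂w = x = 1
∂L/∂w = ∂L/∂y · ∂y/∂w = -6 × 1 = -6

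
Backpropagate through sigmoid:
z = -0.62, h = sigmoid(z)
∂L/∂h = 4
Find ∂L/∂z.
∂L/∂z = 0.9097

σ(-0.62) = 0.3498
σ'(-0.62) = σ(-0.62)(1 - σ(-0.62)) = 0.3498 × 0.6502 = 0.2274
∂L/∂z = ∂L/∂h · σ'(z) = 4 × 0.2274 = 0.9097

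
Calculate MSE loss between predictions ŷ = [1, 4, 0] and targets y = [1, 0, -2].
MSE = 6.667

MSE = (1/3)((1-1)² + (4-0)² + (0--2)²) = (1/3)(0 + 16 + 4) = 6.667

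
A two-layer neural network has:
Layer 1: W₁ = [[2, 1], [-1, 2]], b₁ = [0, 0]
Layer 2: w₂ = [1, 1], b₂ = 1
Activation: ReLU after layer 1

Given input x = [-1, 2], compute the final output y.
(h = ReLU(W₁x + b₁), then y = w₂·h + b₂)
y = 6

Layer 1 pre-activation: z₁ = [0, 5]
After ReLU: h = [0, 5]
Layer 2 output: y = 1×0 + 1×5 + 1 = 6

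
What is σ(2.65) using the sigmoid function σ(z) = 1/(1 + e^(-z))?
0.934

sigmoid(2.65) = 1/(1 + e^(-2.65)) = 1/(1 + 0.07065) = 0.934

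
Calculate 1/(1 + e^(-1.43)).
0.8069

sigmoid(1.43) = 1/(1 + e^(-1.43)) = 1/(1 + 0.2393) = 0.8069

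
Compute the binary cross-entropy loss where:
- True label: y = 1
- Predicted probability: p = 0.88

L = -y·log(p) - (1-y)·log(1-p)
L = 0.1278

L = -1·log(0.88) - 0·log(0.12) = -log(0.88) = 0.1278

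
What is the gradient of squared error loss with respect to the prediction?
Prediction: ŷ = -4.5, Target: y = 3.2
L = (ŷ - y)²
∂L/∂ŷ = -15.4

∂L/∂ŷ = 2(ŷ - y) = 2(-4.5 - 3.2) = 2(-7.7) = -15.4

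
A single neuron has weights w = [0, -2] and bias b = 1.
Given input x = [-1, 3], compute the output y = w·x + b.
y = -5

y = (0)(-1) + (-2)(3) + 1 = -5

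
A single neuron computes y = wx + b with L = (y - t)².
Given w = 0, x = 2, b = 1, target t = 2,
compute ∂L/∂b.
∂L/∂b = -2

y = wx + b = (0)(2) + 1 = 1
∂L/∂y = 2(y - t) = 2(1 - 2) = -2
∂y/∂b = 1
∂L/∂b = ∂L/∂y · ∂y/∂b = -2 × 1 = -2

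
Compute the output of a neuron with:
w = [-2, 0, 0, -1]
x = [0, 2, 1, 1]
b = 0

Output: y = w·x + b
y = -1

y = (-2)(0) + (0)(2) + (0)(1) + (-1)(1) + 0 = -1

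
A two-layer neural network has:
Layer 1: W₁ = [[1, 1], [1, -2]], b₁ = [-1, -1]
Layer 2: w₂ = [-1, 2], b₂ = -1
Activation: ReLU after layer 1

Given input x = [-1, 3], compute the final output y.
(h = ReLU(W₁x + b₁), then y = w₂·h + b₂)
y = -2

Layer 1 pre-activation: z₁ = [1, -8]
After ReLU: h = [1, 0]
Layer 2 output: y = -1×1 + 2×0 + -1 = -2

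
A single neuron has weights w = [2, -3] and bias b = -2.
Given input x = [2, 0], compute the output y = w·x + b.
y = 2

y = (2)(2) + (-3)(0) + -2 = 2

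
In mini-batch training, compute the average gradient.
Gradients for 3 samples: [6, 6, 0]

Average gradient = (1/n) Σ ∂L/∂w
Average gradient = 4

Average = (1/3)(6 + 6 + 0) = 12/3 = 4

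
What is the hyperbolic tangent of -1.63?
-0.9261

tanh(-1.63) = (e^(-1.63) - e^(1.63))/(e^(-1.63) + e^(1.63)) = -0.9261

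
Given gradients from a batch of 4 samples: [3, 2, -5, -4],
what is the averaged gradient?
Average gradient = -1

Average = (1/4)(3 + 2 + -5 + -4) = -4/4 = -1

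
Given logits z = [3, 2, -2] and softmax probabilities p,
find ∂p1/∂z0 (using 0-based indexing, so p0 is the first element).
∂p1/∂z0 = -0.1947

p = softmax(z) = [0.7275, 0.2676, 0.004902]
p1 = 0.2676, p0 = 0.7275

∂p1/∂z0 = -p1 × p0 = -0.2676 × 0.7275 = -0.1947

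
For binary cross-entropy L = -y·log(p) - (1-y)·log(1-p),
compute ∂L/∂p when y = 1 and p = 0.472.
∂L/∂p = -2.119

∂L/∂p = -y/p + (1-y)/(1-p) = -1/0.472 + 0 = -2.119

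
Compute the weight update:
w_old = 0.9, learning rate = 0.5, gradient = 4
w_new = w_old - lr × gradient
w_new = -1.1

w_new = w - η·∂L/∂w = 0.9 - 0.5×(4) = 0.9 - (2) = -1.1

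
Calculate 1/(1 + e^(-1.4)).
0.8022

sigmoid(1.4) = 1/(1 + e^(-1.4)) = 1/(1 + 0.2466) = 0.8022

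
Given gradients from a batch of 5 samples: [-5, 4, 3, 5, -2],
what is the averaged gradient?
Average gradient = 1

Average = (1/5)(-5 + 4 + 3 + 5 + -2) = 5/5 = 1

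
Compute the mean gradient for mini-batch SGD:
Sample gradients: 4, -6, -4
Average gradient = -2

Average = (1/3)(4 + -6 + -4) = -6/3 = -2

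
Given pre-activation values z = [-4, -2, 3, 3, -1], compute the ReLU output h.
h = [0, 0, 3, 3, 0]

ReLU applied element-wise: max(0,-4)=0, max(0,-2)=0, max(0,3)=3, max(0,3)=3, max(0,-1)=0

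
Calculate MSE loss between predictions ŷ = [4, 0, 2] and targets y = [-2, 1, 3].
MSE = 12.67

MSE = (1/3)((4--2)² + (0-1)² + (2-3)²) = (1/3)(36 + 1 + 1) = 12.67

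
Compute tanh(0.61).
0.5441

tanh(0.61) = (e^(0.61) - e^(-0.61))/(e^(0.61) + e^(-0.61)) = 0.5441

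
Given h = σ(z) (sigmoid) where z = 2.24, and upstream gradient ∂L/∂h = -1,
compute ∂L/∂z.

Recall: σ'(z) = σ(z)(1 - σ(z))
∂L/∂z = -0.08696

σ(2.24) = 0.9038
σ'(2.24) = σ(2.24)(1 - σ(2.24)) = 0.9038 × 0.09622 = 0.08696
∂L/∂z = ∂L/∂h · σ'(z) = -1 × 0.08696 = -0.08696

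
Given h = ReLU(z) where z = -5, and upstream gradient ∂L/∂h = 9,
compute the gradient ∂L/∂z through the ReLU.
∂L/∂z = 0

h = ReLU(-5) = 0
Since z < 0: ∂h/∂z = 0
∂L/∂z = ∂L/∂h · ∂h/∂z = 9 × 0 = 0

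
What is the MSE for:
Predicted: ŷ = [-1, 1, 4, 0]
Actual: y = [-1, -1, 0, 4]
MSE = 9

MSE = (1/4)((-1--1)² + (1--1)² + (4-0)² + (0-4)²) = (1/4)(0 + 4 + 16 + 16) = 9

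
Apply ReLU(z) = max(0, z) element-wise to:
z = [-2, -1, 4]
h = [0, 0, 4]

ReLU applied element-wise: max(0,-2)=0, max(0,-1)=0, max(0,4)=4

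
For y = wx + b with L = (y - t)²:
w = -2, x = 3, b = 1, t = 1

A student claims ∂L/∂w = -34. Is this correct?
Incorrect

y = (-2)(3) + 1 = -5
∂L/∂y = 2(y - t) = 2(-5 - 1) = -12
∂y/∂w = x = 3
∂L/∂w = -12 × 3 = -36

Claimed value: -34
Incorrect: The correct gradient is -36.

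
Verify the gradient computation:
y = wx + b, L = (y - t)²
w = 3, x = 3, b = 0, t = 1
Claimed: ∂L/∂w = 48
Correct

y = (3)(3) + 0 = 9
∂L/∂y = 2(y - t) = 2(9 - 1) = 16
∂y/∂w = x = 3
∂L/∂w = 16 × 3 = 48

Claimed value: 48
Correct: The correct gradient is 48.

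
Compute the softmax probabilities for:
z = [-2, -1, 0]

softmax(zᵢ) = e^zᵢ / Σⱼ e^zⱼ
p = [0.09, 0.2447, 0.6652]

exp(z) = [0.1353, 0.3679, 1]
Sum = 1.503
p = [0.09, 0.2447, 0.6652]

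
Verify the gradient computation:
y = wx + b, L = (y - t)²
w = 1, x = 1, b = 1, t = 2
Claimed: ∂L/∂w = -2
Incorrect

y = (1)(1) + 1 = 2
∂L/∂y = 2(y - t) = 2(2 - 2) = 0
∂y/∂w = x = 1
∂L/∂w = 0 × 1 = 0

Claimed value: -2
Incorrect: The correct gradient is 0.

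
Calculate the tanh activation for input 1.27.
0.8538

tanh(1.27) = (e^(1.27) - e^(-1.27))/(e^(1.27) + e^(-1.27)) = 0.8538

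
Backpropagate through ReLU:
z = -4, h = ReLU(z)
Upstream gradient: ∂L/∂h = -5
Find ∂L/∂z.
∂L/∂z = 0

h = ReLU(-4) = 0
Since z < 0: ∂h/∂z = 0
∂L/∂z = ∂L/∂h · ∂h/∂z = -5 × 0 = 0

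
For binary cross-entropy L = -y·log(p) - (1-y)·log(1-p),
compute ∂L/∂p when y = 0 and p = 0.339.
∂L/∂p = 1.513

∂L/∂p = -y/p + (1-y)/(1-p) = 0 + 1/0.661 = 1.513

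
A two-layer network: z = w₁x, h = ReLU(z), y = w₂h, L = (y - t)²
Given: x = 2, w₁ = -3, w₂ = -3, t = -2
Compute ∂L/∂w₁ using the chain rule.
∂L/∂w₁ = 0

Forward pass:
z = w₁x = -3×2 = -6
h = ReLU(-6) = 0
y = w₂h = -3×0 = 0

Backward pass:
∂L/∂y = 2(y - t) = 2(0 - -2) = 4
∂y/∂h = w₂ = -3
∂h/∂z = 0 (ReLU derivative)
∂z/∂w₁ = x = 2

∂L/∂w₁ = 4 × -3 × 0 × 2 = 0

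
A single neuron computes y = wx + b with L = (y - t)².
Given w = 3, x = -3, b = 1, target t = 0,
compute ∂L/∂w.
∂L/∂w = 48

y = wx + b = (3)(-3) + 1 = -8
∂L/∂y = 2(y - t) = 2(-8 - 0) = -16
∂y/∂w = x = -3
∂L/∂w = ∂L/∂y · ∂y/∂w = -16 × -3 = 48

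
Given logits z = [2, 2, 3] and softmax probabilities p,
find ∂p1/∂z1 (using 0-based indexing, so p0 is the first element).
∂p1/∂z1 = 0.167

p = softmax(z) = [0.2119, 0.2119, 0.5761]
p1 = 0.2119

∂p1/∂z1 = p1(1 - p1) = 0.2119 × (1 - 0.2119) = 0.167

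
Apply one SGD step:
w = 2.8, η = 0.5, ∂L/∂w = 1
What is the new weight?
w_new = 2.3

w_new = w - η·∂L/∂w = 2.8 - 0.5×(1) = 2.8 - (0.5) = 2.3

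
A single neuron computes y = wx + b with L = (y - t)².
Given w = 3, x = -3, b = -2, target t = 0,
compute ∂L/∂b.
∂L/∂b = -22

y = wx + b = (3)(-3) + -2 = -11
∂L/∂y = 2(y - t) = 2(-11 - 0) = -22
∂y/∂b = 1
∂L/∂b = ∂L/∂y · ∂y/∂b = -22 × 1 = -22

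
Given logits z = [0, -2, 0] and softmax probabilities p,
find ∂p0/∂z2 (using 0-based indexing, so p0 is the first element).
∂p0/∂z2 = -0.2193

p = softmax(z) = [0.4683, 0.06338, 0.4683]
p0 = 0.4683, p2 = 0.4683

∂p0/∂z2 = -p0 × p2 = -0.4683 × 0.4683 = -0.2193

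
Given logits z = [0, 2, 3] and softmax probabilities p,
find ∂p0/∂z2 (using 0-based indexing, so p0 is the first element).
∂p0/∂z2 = -0.02477

p = softmax(z) = [0.03512, 0.2595, 0.7054]
p0 = 0.03512, p2 = 0.7054

∂p0/∂z2 = -p0 × p2 = -0.03512 × 0.7054 = -0.02477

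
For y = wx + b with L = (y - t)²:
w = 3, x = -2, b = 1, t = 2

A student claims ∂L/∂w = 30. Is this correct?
Incorrect

y = (3)(-2) + 1 = -5
∂L/∂y = 2(y - t) = 2(-5 - 2) = -14
∂y/∂w = x = -2
∂L/∂w = -14 × -2 = 28

Claimed value: 30
Incorrect: The correct gradient is 28.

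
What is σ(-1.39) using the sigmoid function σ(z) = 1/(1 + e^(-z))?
0.1994

sigmoid(-1.39) = 1/(1 + e^(1.39)) = 1/(1 + 4.015) = 0.1994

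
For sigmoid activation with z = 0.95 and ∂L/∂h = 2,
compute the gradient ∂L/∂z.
∂L/∂z = 0.4022

σ(0.95) = 0.7211
σ'(0.95) = σ(0.95)(1 - σ(0.95)) = 0.7211 × 0.2789 = 0.2011
∂L/∂z = ∂L/∂h · σ'(z) = 2 × 0.2011 = 0.4022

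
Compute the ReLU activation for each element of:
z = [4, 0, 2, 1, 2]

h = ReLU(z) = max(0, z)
h = [4, 0, 2, 1, 2]

ReLU applied element-wise: max(0,4)=4, max(0,0)=0, max(0,2)=2, max(0,1)=1, max(0,2)=2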